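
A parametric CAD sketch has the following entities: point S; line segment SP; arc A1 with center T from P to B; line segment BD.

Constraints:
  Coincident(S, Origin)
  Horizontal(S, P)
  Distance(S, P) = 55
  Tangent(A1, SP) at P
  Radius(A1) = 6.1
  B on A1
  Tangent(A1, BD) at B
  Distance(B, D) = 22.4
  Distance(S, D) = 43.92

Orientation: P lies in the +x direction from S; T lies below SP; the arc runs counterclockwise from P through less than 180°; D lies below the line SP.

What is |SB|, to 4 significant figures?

49.89

S is at the origin; S and P share the same y with |SP| = 55.0 and P on the +x side, so P = (55.00, 0.000). The tangent condition forces TP to be normal to SP, so T = P + (0, -6.1) = (55.00, -6.100). Since TB ⟂ BD (tangency), |TD| = √(6.1² + 22.4²) = 23.22 regardless of where B sits on A1. So D lies on both circle(S, 43.92) and circle(T, 23.22); the below-SP intersection is D = (38.04, -21.95). B is the foot of the tangent from D: B = (49.81, -2.895).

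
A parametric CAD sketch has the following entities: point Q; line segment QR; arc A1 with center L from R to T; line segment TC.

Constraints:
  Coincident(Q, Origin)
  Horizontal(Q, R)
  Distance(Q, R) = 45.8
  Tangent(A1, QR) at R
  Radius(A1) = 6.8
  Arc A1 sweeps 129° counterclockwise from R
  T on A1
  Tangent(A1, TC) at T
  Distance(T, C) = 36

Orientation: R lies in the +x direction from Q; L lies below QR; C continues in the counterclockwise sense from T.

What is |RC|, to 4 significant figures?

42.75

Q is at the origin; Q and R share the same y with |QR| = 45.8 and R on the +x side, so R = (45.80, 0.000). Tangency of A1 to QR means the radius LR is perpendicular to QR, so L = R + (0, -6.8) = (45.80, -6.800). On A1, R sits at bearing 90° from L; a 129° counterclockwise sweep puts T at bearing 219°, so T = L + 6.8·(cos 219°, sin 219°) = (40.52, -11.08). Since A1 is tangent to TC there, LT ⟂ TC, so TC runs along (−sin 219°, cos 219°); with |TC| = 36.0, C = (63.17, -39.06). Then |RC| = |C − R| = 42.75.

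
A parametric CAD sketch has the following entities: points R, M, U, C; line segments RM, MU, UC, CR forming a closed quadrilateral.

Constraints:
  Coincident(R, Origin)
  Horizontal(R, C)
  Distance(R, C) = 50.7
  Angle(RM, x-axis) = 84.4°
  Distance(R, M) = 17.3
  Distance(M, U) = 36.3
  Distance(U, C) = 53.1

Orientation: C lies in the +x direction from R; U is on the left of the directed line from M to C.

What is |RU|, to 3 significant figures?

51.8

R is at the origin; RC is horizontal with |RC| = 50.7 and C in +x, so C = (50.7, 0). RM runs at 84.4° with |RM| = 17.3, so M = (1.69, 17.2). U is determined by |MU| = 36.3 and |UC| = 53.1 together: it lies at the intersection of circle(M, 36.3) and circle(C, 53.1). With |MC| = 51.9, the foot of the radical line on MC is 11.5 from M and the perpendicular offset is √(36.3² − 11.5²) = 34.4. Taking the left-of-MC solution: U = (24.0, 45.9).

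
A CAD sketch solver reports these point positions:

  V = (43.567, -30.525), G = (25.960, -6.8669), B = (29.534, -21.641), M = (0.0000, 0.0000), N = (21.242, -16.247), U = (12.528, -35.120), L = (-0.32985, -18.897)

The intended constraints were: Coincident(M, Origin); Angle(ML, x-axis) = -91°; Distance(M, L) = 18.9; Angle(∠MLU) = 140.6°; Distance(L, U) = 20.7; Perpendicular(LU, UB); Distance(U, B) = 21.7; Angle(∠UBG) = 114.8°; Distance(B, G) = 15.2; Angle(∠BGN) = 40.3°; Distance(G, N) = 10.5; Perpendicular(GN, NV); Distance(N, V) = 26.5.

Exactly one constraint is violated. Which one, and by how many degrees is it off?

Perpendicular(GN, NV) — off by 5.90°.

M = (0.00, 0.00) ✓; ML at -91.00° ✓; |ML| = 18.90 ✓; ∠MLU = 140.6° ✓; |LU| = 20.70 ✓; ∠(LU, UB) = 90.00° ✓; |UB| = 21.70 ✓; ∠UBG = 114.8° ✓; |BG| = 15.20 ✓; ∠BGN = 40.30° ✓; |GN| = 10.50 ✓; ∠(GN, NV) = 84.10° ✗; |NV| = 26.50 ✓.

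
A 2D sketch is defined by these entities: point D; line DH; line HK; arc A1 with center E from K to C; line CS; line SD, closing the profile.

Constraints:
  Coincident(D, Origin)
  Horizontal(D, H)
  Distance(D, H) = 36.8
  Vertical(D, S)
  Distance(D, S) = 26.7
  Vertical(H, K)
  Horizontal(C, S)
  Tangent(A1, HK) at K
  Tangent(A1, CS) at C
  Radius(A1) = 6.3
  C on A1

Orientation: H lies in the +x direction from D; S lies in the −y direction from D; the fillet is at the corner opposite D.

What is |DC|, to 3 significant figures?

40.5

D is at the origin; DH is horizontal with |DH| = 36.8 and H on the +x side, so H = (36.8, 0.00). D and S share the same x with |DS| = 26.7 and S on the −y side, so S = (0.00, -26.7). The virtual corner opposite D is at (36.8, -26.7). Since A1 is tangent to HK there, EK ⟂ HK and tangency of A1 to CS means the radius EC is perpendicular to CS, with radius 6.3, so the center E sits 6.3 in from both sides at E = (30.5, -20.4). That places the tangent points at K = (36.8, -20.4) on HK and C = (30.5, -26.7) on CS. Then |DC| = |C − D| = 40.5.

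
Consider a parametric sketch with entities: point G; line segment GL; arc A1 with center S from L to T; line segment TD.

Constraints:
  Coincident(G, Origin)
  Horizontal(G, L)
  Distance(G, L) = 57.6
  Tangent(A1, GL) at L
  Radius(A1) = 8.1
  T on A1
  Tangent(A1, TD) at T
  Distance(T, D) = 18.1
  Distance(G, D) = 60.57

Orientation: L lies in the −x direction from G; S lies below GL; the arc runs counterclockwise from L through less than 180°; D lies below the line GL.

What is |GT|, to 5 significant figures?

65.499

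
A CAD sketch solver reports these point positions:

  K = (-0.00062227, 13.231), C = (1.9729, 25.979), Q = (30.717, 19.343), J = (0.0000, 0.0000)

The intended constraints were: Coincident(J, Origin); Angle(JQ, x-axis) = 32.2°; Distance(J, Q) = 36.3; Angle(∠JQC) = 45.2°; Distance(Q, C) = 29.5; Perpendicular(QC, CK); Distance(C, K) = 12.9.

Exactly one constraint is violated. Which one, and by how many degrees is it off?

Perpendicular(QC, CK) — off by 4.20°.

J = (0.00, 0.00) ✓; JQ at 32.20° ✓; |JQ| = 36.30 ✓; ∠JQC = 45.20° ✓; |QC| = 29.50 ✓; ∠(QC, CK) = 94.20° ✗; |CK| = 12.90 ✓.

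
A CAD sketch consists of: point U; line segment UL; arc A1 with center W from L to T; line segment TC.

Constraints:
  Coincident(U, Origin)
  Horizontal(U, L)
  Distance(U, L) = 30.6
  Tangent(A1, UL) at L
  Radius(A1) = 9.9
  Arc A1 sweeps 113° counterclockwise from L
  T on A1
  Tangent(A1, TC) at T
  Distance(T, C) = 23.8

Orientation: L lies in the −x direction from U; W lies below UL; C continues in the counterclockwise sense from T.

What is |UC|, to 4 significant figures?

46.88

U is at the origin; UL is horizontal with |UL| = 30.6 and L on the −x side, so L = (-30.60, 0.000). Tangency of A1 to UL means the radius WL is perpendicular to UL, so W = L + (0, -9.9) = (-30.60, -9.900). On A1, L sits at bearing 90° from W; a 113° counterclockwise sweep puts T at bearing 203°, so T = W + 9.9·(cos 203°, sin 203°) = (-39.71, -13.77). The tangent condition forces WT to be normal to TC, so TC runs along (−sin 203°, cos 203°); with |TC| = 23.8, C = (-30.41, -35.68). Then |UC| = |C − U| = 46.88.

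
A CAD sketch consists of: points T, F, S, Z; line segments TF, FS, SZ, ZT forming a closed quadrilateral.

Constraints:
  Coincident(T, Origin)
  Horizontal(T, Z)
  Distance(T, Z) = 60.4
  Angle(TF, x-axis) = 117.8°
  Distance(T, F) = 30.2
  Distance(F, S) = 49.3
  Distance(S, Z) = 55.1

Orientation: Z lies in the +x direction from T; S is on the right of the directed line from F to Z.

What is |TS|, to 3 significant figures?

19.1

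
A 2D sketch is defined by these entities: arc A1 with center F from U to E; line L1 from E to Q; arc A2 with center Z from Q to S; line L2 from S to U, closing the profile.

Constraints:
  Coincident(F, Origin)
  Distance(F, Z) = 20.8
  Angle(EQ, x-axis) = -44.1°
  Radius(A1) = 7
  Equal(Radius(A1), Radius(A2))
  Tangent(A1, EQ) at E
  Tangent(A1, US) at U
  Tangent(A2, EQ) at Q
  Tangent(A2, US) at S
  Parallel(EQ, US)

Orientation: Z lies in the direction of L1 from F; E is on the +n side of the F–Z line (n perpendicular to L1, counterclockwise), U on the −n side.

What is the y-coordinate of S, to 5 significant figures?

-19.502

The slot axis is L1's direction at -44.1°, so u = (cos -44.1°, sin -44.1°) = (0.71813, -0.69591) and n = (−sin -44.1°, cos -44.1°) = (0.69591, 0.71813). F is at the origin and Z lies 20.8 along u from F, so Z = 20.8·u = (14.937, -14.475). Tangency of A1 to both parallel lines with radius 7.0 puts E and U at F ± 7.0·n: E = (4.8714, 5.0269), U = (-4.8714, -5.0269). Equal radii place Q and S the same way about Z: Q = Z + 7.0·n = (19.808, -9.4481), S = Z − 7.0·n = (10.066, -19.502). So S.y = -19.502.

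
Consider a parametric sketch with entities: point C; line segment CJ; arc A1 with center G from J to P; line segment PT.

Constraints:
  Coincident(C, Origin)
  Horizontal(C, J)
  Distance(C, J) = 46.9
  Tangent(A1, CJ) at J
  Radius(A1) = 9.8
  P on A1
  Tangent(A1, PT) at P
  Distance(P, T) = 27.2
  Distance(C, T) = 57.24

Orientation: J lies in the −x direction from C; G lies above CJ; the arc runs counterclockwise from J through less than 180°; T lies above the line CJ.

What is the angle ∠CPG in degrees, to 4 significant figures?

151.6°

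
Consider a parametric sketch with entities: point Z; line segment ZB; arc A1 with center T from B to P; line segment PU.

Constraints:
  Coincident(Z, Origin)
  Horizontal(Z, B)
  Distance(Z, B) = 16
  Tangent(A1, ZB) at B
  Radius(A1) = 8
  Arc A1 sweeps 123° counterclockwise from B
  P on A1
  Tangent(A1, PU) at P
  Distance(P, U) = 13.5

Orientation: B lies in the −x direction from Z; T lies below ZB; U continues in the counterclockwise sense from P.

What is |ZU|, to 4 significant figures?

28.22

On A1, B sits at bearing 90° from T; a 123° counterclockwise sweep puts P at bearing 213°, so P = T + 8.0·(cos 213°, sin 213°) = (-22.71, -12.36). A1 meets PU tangentially, so TP is at right angles to PU, so PU runs along (−sin 213°, cos 213°); with |PU| = 13.5, U = (-15.36, -23.68). Then |ZU| = |U − Z| = 28.22.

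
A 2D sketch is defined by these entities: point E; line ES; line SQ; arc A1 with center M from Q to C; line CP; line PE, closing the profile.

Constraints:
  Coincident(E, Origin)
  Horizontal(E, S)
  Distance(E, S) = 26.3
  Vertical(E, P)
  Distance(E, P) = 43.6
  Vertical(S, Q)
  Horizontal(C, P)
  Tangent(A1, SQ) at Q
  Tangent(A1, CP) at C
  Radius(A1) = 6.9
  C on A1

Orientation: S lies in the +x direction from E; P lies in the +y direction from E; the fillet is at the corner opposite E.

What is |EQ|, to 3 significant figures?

45.2

E is at the origin; ES is horizontal with |ES| = 26.3 and S on the +x side, so S = (26.3, 0.00). E and P share the same x with |EP| = 43.6 and P on the +y side, so P = (0.00, 43.6). The virtual corner opposite E is at (26.3, 43.6). Since A1 is tangent to SQ there, MQ ⟂ SQ and since A1 is tangent to CP there, MC ⟂ CP, with radius 6.9, so the center M sits 6.9 in from both sides at M = (19.4, 36.7). That places the tangent points at Q = (26.3, 36.7) on SQ and C = (19.4, 43.6) on CP. Then |EQ| = |Q − E| = 45.2.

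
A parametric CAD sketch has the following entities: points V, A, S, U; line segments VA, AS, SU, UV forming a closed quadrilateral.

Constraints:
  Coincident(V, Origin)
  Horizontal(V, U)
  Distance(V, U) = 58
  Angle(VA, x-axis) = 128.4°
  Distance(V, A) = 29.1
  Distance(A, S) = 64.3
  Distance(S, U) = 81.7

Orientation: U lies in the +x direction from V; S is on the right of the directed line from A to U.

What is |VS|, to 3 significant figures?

43.1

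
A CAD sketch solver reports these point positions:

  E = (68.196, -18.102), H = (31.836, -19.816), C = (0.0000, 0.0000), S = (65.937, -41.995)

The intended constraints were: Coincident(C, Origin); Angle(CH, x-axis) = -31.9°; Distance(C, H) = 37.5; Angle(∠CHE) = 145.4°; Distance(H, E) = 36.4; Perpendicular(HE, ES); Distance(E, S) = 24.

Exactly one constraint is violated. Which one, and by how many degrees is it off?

Perpendicular(HE, ES) — off by 8.10°.

C = (0.00, 0.00) ✓; CH at -31.90° ✓; |CH| = 37.50 ✓; ∠CHE = 145.4° ✓; |HE| = 36.40 ✓; ∠(HE, ES) = 98.10° ✗; |ES| = 24.00 ✓.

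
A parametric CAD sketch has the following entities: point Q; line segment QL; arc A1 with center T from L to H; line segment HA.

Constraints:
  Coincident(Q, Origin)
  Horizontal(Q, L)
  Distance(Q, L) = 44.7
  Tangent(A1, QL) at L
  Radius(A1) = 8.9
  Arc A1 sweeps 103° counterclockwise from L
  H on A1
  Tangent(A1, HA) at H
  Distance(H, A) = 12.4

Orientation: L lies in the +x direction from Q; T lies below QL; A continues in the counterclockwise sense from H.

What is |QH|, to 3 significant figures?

37.6

Q is at the origin; QL is horizontal with |QL| = 44.7 and L on the +x side, so L = (44.7, 0.00). The tangent condition forces TL to be normal to QL, so T = L + (0, -8.9) = (44.7, -8.90). On A1, L sits at bearing 90° from T; a 103° counterclockwise sweep puts H at bearing 193°, so H = T + 8.9·(cos 193°, sin 193°) = (36.0, -10.9). Then |QH| = |H − Q| = 37.6.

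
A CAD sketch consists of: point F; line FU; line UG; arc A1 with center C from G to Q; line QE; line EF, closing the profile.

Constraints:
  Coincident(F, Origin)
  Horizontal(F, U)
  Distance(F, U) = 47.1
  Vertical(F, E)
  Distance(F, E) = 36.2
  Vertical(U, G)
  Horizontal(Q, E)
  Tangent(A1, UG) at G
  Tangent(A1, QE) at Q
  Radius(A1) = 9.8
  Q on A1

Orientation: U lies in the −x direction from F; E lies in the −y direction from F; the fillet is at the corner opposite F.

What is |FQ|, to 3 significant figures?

52.0

F is at the origin; FU is horizontal with |FU| = 47.1 and U on the −x side, so U = (-47.1, 0.00). F and E share the same x with |FE| = 36.2 and E on the −y side, so E = (0.00, -36.2). The virtual corner opposite F is at (-47.1, -36.2). Since A1 is tangent to UG there, CG ⟂ UG and tangency of A1 to QE means the radius CQ is perpendicular to QE, with radius 9.8, so the center C sits 9.8 in from both sides at C = (-37.3, -26.4). That places the tangent points at G = (-47.1, -26.4) on UG and Q = (-37.3, -36.2) on QE. Then |FQ| = |Q − F| = 52.0.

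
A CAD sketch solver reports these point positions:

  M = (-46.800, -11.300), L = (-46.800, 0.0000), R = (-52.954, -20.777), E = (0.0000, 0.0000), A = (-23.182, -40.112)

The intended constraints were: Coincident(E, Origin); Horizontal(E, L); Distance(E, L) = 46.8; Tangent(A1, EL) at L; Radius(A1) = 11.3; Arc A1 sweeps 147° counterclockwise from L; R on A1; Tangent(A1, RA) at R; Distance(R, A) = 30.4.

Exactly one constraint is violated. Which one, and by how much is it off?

Distance(R, A) = 30.4 — off by 5.10.

E = (0.00, 0.00) ✓; E.y = 0.00, L.y = 0.00 ✓; |EL| = 46.80 ✓; ∠(ML, LE) = 90.00° ✓; |ML| = 11.30 ✓; bearing(M→R) − bearing(M→L) = 147.0° ✓; |MR| = 11.30 ✓; ∠(MR, RA) = 90.00° ✓; |RA| = 35.50 ✗.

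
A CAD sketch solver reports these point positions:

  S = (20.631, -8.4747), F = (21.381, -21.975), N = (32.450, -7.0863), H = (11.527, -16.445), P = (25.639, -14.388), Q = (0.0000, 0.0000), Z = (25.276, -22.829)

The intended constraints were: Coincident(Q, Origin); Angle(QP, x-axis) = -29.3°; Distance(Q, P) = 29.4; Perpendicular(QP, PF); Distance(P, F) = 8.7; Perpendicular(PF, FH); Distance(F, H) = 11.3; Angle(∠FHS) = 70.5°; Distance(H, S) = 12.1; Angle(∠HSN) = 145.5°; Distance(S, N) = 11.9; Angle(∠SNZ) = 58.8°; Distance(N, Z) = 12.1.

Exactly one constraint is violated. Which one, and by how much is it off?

Distance(N, Z) = 12.1 — off by 5.20.

Q = (0.00, 0.00) ✓; QP at -29.30° ✓; |QP| = 29.40 ✓; ∠(QP, PF) = 90.00° ✓; |PF| = 8.700 ✓; ∠(PF, FH) = 90.00° ✓; |FH| = 11.30 ✓; ∠FHS = 70.50° ✓; |HS| = 12.10 ✓; ∠HSN = 145.5° ✓; |SN| = 11.90 ✓; ∠SNZ = 58.80° ✓; |NZ| = 17.30 ✗.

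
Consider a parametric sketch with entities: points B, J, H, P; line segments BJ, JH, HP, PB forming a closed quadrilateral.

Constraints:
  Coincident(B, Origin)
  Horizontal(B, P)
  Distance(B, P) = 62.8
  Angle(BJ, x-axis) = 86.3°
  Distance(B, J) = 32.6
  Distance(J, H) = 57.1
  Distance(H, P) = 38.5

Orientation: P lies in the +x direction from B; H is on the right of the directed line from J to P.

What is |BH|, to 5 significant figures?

33.904

B is at the origin; BP is horizontal with |BP| = 62.8 and P in +x, so P = (62.8, 0). BJ runs at 86.3° with |BJ| = 32.6, so J = (2.1038, 32.532). H is determined by |JH| = 57.1 and |HP| = 38.5 together: it lies at the intersection of circle(J, 57.1) and circle(P, 38.5). With |JP| = 68.865, the foot of the radical line on JP is 47.343 from J and the perpendicular offset is √(57.1² − 47.343²) = 31.923. Taking the right-of-JP solution: H = (28.751, -17.969).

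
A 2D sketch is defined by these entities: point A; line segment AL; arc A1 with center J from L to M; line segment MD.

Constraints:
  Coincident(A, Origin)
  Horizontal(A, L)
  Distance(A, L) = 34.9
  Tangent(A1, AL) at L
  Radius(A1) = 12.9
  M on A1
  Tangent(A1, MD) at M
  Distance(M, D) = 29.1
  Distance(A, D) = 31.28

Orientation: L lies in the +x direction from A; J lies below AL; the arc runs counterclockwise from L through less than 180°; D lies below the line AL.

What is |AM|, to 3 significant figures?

24.8

Checks: |AL| = 34.90 ✓; |JM| = 12.90 ✓; ∠(JM, MD) = 90.00° ✓; |MD| = 29.10 ✓; |AD| = 31.28 ✓.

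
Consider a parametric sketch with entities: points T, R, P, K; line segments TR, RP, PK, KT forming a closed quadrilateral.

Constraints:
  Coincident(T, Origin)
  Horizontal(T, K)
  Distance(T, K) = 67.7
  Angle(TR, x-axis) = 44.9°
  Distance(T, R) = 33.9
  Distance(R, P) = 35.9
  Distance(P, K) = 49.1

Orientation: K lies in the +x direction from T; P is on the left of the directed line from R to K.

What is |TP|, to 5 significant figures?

69.706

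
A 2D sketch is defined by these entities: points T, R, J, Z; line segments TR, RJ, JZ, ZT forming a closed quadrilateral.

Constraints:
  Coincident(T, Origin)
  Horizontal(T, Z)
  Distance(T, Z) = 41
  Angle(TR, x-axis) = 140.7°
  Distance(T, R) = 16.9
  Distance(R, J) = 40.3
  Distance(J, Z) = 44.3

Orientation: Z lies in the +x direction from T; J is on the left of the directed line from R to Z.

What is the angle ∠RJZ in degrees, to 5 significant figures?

81.178°

Checks: |RJ| = 40.30 ✓; |JZ| = 44.30 ✓.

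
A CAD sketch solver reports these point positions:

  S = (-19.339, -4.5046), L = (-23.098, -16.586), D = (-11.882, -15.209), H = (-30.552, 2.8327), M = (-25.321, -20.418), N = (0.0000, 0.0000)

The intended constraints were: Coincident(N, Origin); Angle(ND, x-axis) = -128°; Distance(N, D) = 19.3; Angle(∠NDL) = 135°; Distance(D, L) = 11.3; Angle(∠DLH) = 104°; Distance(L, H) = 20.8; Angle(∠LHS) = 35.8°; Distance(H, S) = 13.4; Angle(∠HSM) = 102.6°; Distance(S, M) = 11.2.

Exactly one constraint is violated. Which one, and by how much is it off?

Distance(S, M) = 11.2 — off by 5.80.

N = (0.00, 0.00) ✓; ND at -128.0° ✓; |ND| = 19.30 ✓; ∠NDL = 135.0° ✓; |DL| = 11.30 ✓; ∠DLH = 104.0° ✓; |LH| = 20.80 ✓; ∠LHS = 35.80° ✓; |HS| = 13.40 ✓; ∠HSM = 102.6° ✓; |SM| = 17.00 ✗.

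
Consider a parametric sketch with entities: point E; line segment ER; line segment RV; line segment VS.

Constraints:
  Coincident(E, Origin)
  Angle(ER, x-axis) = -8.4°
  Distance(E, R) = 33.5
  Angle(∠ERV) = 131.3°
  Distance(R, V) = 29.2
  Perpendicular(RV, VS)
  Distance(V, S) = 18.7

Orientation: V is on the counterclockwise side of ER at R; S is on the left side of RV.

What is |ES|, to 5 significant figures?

51.716

∠ERV = 131.3°, so RV runs at -8.4° + (180° − 131.3°) = 40.300° from the x-axis; with |RV| = 29.2, V = R + 29.2·(cos 40.300°, sin 40.300°) = (55.411, 13.992). RV is perpendicular to VS; with |VS| = 18.7 on the left of RV, S = V + 18.7·(-0.64679, 0.76267) = (43.316, 28.254). Then |ES| = |S − E| = 51.716.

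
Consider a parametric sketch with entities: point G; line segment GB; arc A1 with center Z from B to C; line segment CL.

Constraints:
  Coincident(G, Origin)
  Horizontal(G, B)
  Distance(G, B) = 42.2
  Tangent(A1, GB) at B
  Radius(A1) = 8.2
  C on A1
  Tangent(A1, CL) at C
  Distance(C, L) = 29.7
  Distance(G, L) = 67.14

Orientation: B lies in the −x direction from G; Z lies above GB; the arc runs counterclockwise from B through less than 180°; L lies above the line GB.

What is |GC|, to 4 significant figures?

38.96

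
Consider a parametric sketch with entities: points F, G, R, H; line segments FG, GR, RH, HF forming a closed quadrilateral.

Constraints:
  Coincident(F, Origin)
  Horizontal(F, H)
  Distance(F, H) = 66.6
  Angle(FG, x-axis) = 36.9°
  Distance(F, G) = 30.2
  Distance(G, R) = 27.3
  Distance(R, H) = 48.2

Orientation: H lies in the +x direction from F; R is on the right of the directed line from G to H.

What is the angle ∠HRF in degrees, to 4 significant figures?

145.2°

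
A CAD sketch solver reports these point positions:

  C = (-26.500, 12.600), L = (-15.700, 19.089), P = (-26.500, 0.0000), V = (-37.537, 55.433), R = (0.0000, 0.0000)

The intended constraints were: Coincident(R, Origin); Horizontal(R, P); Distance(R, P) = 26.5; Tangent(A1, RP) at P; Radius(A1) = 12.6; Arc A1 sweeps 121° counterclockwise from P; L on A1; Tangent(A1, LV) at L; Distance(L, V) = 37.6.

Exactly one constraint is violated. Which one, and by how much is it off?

Distance(L, V) = 37.6 — off by 4.80.

R = (0.00, 0.00) ✓; R.y = 0.00, P.y = 0.00 ✓; |RP| = 26.50 ✓; ∠(CP, PR) = 90.00° ✓; |CP| = 12.60 ✓; bearing(C→L) − bearing(C→P) = 121.0° ✓; |CL| = 12.60 ✓; ∠(CL, LV) = 90.00° ✓; |LV| = 42.40 ✗.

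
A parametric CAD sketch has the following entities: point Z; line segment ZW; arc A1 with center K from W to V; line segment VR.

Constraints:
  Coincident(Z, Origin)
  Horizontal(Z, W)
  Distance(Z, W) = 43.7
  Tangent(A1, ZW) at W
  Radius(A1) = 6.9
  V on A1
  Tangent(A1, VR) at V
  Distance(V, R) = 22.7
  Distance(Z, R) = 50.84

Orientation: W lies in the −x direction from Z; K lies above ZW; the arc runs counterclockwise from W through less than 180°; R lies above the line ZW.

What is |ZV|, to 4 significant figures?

37.77

Checks: |KW| = 6.900 ✓; |KV| = 6.900 ✓; ∠(KV, VR) = 90.00° ✓; |VR| = 22.70 ✓; |ZR| = 50.84 ✓.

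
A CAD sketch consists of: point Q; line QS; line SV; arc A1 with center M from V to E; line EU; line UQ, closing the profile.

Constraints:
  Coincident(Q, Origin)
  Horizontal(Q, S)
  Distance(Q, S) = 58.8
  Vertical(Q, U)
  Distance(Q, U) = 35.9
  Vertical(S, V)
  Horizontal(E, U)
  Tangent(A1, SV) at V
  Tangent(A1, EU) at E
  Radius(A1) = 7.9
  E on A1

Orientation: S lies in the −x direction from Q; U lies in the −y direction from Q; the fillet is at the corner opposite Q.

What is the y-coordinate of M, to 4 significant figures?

-28.00

QU is vertical with |QU| = 35.9 and U on the −y side, so U = (0.000, -35.90). The virtual corner opposite Q is at (-58.80, -35.90). A1 meets SV tangentially, so MV is at right angles to SV and tangency of A1 to EU means the radius ME is perpendicular to EU, with radius 7.9, so the center M sits 7.9 in from both sides at M = (-50.90, -28.00). So M.y = -28.00.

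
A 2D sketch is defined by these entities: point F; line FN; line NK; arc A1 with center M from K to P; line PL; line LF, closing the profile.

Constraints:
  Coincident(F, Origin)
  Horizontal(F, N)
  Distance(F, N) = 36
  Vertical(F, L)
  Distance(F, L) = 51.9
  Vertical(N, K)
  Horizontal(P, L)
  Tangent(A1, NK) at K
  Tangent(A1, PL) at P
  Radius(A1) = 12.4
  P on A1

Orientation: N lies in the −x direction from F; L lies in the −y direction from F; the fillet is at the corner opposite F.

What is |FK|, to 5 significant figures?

53.444

The virtual corner opposite F is at (-36.000, -51.900). Tangency of A1 to NK means the radius MK is perpendicular to NK and since A1 is tangent to PL there, MP ⟂ PL, with radius 12.4, so the center M sits 12.4 in from both sides at M = (-23.600, -39.500). That places the tangent points at K = (-36.000, -39.500) on NK and P = (-23.600, -51.900) on PL. Then |FK| = |K − F| = 53.444.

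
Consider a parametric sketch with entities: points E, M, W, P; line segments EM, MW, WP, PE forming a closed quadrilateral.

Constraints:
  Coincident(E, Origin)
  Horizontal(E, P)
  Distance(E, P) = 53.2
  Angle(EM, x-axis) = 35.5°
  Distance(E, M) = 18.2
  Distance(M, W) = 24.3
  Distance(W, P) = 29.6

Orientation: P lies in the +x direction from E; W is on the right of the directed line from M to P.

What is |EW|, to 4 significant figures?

28.07

E is at the origin; E and P share the same y with |EP| = 53.2 and P in +x, so P = (53.2, 0). EM runs at 35.5° with |EM| = 18.2, so M = (14.82, 10.57). W is determined by |MW| = 24.3 and |WP| = 29.6 together: it lies at the intersection of circle(M, 24.3) and circle(P, 29.6). With |MP| = 39.81, the foot of the radical line on MP is 16.32 from M and the perpendicular offset is √(24.3² − 16.32²) = 18.01. Taking the right-of-MP solution: W = (25.77, -11.12).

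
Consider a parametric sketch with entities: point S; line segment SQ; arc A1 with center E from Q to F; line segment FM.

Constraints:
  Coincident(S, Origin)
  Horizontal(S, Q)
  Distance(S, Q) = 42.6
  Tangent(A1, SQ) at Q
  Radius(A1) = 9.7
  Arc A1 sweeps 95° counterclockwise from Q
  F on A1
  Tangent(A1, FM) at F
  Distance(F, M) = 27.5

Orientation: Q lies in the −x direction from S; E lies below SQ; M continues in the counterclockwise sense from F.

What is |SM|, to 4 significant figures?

62.66

On A1, Q sits at bearing 90° from E; a 95° counterclockwise sweep puts F at bearing 185°, so F = E + 9.7·(cos 185°, sin 185°) = (-52.26, -10.55). A1 meets FM tangentially, so EF is at right angles to FM, so FM runs along (−sin 185°, cos 185°); with |FM| = 27.5, M = (-49.87, -37.94). Then |SM| = |M − S| = 62.66.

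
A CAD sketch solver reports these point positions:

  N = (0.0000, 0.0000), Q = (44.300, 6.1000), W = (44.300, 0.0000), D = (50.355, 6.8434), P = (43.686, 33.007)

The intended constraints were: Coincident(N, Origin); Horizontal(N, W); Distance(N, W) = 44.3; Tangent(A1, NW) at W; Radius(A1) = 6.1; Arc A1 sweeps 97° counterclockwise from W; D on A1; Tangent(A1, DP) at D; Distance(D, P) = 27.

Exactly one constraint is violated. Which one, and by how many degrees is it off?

Tangent(A1, DP) at D — off by 7.30°.

N = (0.00, 0.00) ✓; N.y = 0.00, W.y = 0.00 ✓; |NW| = 44.30 ✓; ∠(QW, WN) = 90.00° ✓; |QW| = 6.100 ✓; bearing(Q→D) − bearing(Q→W) = 97.00° ✓; |QD| = 6.100 ✓; ∠(QD, DP) = 82.70° ✗; |DP| = 27.00 ✓.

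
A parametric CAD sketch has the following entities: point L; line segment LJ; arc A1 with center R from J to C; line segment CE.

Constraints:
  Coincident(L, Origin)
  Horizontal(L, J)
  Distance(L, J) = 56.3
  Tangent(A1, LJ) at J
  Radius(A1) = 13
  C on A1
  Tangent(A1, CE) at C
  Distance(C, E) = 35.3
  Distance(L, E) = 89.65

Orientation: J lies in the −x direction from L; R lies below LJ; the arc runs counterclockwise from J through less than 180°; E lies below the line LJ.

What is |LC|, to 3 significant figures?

69.5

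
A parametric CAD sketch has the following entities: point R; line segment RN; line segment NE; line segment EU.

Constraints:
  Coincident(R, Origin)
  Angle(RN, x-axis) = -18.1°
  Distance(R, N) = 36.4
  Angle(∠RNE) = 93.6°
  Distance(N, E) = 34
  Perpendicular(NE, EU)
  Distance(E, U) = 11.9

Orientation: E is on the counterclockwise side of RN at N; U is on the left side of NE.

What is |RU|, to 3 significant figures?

43.7

R is at the origin; RN runs at -18.1° with length 36.4, so N = 36.4·(cos -18.1°, sin -18.1°) = (34.6, -11.3). ∠RNE = 93.6°, so NE runs at -18.1° + (180° − 93.6°) = 68.3° from the x-axis; with |NE| = 34.0, E = N + 34.0·(cos 68.3°, sin 68.3°) = (47.2, 20.3). NE is perpendicular to EU; with |EU| = 11.9 on the left of NE, U = E + 11.9·(-0.929, 0.370) = (36.1, 24.7). Then |RU| = |U − R| = 43.7.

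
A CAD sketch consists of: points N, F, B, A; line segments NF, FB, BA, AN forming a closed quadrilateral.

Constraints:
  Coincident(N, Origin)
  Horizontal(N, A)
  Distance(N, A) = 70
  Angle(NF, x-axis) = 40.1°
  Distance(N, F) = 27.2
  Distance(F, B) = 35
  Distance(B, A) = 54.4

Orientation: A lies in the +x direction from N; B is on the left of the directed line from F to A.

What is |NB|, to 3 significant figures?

61.7

N is at the origin; NA is horizontal with |NA| = 70.0 and A in +x, so A = (70.0, 0). NF runs at 40.1° with |NF| = 27.2, so F = (20.8, 17.5). B is determined by |FB| = 35.0 and |BA| = 54.4 together: it lies at the intersection of circle(F, 35.0) and circle(A, 54.4). With |FA| = 52.2, the foot of the radical line on FA is 9.50 from F and the perpendicular offset is √(35.0² − 9.50²) = 33.7. Taking the left-of-FA solution: B = (41.1, 46.1).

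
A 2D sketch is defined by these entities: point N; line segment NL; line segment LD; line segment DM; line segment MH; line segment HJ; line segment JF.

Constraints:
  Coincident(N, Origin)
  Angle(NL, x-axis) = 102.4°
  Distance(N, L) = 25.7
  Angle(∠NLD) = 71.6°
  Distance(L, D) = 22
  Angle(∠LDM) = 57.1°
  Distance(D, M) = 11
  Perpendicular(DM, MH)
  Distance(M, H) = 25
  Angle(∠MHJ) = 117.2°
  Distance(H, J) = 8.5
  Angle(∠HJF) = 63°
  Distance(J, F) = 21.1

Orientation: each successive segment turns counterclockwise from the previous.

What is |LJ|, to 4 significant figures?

13.45

N is at the origin; NL runs at 102.4° with length 25.7, so L = (-5.519, 25.10). ∠NLD = 71.6° gives LD at -149.2° from the x-axis; with |LD| = 22.0, D = (-24.42, 13.84). ∠LDM = 57.1° gives DM at -26.30° from the x-axis; with |DM| = 11.0, M = (-14.55, 8.962). DM is perpendicular to MH, so MH runs at 63.70°; with |MH| = 25.0, H = (-3.478, 31.37). ∠MHJ = 117.2° gives HJ at 126.5° from the x-axis; with |HJ| = 8.5, J = (-8.534, 38.21). Then |LJ| = |J − L| = 13.45.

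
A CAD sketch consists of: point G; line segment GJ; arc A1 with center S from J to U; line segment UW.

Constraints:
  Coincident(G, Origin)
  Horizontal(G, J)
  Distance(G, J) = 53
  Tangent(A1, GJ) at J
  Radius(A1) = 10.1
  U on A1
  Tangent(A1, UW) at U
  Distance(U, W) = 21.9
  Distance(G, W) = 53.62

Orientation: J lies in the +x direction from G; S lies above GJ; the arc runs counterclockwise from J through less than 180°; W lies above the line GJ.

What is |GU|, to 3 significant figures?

62.2

G is at the origin; G and J share the same y with |GJ| = 53.0 and J on the +x side, so J = (53.0, 0.00). The tangent condition forces SJ to be normal to GJ, so S = J + (0, 10.1) = (53.0, 10.1). Since SU ⟂ UW (tangency), |SW| = √(10.1² + 21.9²) = 24.1 regardless of where U sits on A1. So W lies on both circle(G, 53.62) and circle(S, 24.1); the above-GJ intersection is W = (43.0, 32.0). U is the foot of the tangent from W: U = (59.6, 17.8).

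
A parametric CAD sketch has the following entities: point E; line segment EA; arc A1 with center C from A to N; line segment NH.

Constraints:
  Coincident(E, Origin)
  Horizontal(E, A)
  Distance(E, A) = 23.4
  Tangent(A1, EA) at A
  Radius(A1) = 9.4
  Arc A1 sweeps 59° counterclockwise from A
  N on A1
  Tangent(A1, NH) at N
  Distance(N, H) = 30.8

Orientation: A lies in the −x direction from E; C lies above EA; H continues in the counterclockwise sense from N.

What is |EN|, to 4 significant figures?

16.01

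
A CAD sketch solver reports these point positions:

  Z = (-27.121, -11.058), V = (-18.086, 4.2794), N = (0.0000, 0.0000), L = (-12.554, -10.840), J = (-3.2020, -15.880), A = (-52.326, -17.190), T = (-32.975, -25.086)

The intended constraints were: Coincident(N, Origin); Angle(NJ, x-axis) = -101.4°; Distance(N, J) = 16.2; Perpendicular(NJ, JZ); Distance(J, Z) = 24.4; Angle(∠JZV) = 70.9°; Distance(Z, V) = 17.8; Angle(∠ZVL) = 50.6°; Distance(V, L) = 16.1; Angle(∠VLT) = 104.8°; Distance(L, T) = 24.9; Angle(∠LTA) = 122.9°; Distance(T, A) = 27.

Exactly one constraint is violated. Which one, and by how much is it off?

Distance(T, A) = 27 — off by 6.10.

N = (0.00, 0.00) ✓; NJ at -101.4° ✓; |NJ| = 16.20 ✓; ∠(NJ, JZ) = 90.00° ✓; |JZ| = 24.40 ✓; ∠JZV = 70.90° ✓; |ZV| = 17.80 ✓; ∠ZVL = 50.60° ✓; |VL| = 16.10 ✓; ∠VLT = 104.8° ✓; |LT| = 24.90 ✓; ∠LTA = 122.9° ✓; |TA| = 20.90 ✗.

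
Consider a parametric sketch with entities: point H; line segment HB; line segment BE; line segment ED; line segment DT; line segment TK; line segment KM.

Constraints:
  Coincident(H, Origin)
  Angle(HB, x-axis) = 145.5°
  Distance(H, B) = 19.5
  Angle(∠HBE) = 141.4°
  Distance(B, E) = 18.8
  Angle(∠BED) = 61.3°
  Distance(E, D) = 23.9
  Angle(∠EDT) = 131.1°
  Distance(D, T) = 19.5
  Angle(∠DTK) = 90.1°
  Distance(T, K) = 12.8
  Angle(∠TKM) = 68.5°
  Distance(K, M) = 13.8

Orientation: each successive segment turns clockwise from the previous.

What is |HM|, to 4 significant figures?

14.62

H is at the origin; HB runs at 145.5° with length 19.5, so B = (-16.07, 11.04). ∠HBE = 141.4° gives BE at 106.9° from the x-axis; with |BE| = 18.8, E = (-21.54, 29.03). ∠BED = 61.3° gives ED at -11.80° from the x-axis; with |ED| = 23.9, D = (1.859, 24.15). ∠EDT = 131.1° gives DT at -60.70° from the x-axis; with |DT| = 19.5, T = (11.40, 7.140). ∠DTK = 90.1° gives TK at -150.6° from the x-axis; with |TK| = 12.8, K = (0.2507, 0.8566). ∠TKM = 68.5° gives KM at 97.90° from the x-axis; with |KM| = 13.8, M = (-1.646, 14.53). Then |HM| = |M − H| = 14.62.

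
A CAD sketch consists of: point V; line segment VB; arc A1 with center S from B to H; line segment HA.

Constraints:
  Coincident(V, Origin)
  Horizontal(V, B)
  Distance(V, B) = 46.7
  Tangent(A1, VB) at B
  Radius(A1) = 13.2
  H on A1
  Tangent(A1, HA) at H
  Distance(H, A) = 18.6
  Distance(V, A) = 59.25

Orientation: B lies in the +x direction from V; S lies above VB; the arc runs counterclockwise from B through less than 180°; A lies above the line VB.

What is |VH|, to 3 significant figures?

61.2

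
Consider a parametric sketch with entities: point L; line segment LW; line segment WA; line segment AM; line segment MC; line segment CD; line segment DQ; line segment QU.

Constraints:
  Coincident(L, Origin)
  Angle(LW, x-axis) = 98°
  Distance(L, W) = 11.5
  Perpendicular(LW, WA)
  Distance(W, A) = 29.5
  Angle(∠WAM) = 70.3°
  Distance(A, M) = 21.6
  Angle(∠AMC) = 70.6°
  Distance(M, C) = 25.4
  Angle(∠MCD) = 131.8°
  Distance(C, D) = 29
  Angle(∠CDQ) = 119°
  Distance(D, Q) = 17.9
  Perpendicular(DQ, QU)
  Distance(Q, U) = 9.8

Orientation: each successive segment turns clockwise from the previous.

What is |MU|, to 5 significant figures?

46.060

L is at the origin; LW runs at 98.0° with length 11.5, so W = (-1.6005, 11.388). LW ⟂ WA, so WA runs at 8.0000°; with |WA| = 29.5, A = (27.612, 15.494). ∠WAM = 70.3° gives AM at -101.70° from the x-axis; with |AM| = 21.6, M = (23.232, -5.6575). ∠AMC = 70.6° gives MC at 148.90° from the x-axis; with |MC| = 25.4, C = (1.4830, 7.4624). ∠MCD = 131.8° gives CD at 100.70° from the x-axis; with |CD| = 29.0, D = (-3.9013, 35.958). ∠CDQ = 119.0° gives DQ at 39.700° from the x-axis; with |DQ| = 17.9, Q = (9.8709, 47.392). The perpendicularity gives QU at right angles to DQ, so QU runs at -50.300°; with |QU| = 9.8, U = (16.131, 39.852). Then |MU| = |U − M| = 46.060.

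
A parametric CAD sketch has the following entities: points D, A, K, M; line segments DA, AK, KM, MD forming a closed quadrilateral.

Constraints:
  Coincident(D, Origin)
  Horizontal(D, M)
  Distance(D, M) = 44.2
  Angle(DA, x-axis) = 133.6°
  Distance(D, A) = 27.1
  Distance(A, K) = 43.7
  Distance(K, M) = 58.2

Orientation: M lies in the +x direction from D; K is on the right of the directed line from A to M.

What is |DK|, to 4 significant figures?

24.83

Checks: |AK| = 43.70 ✓; |KM| = 58.20 ✓.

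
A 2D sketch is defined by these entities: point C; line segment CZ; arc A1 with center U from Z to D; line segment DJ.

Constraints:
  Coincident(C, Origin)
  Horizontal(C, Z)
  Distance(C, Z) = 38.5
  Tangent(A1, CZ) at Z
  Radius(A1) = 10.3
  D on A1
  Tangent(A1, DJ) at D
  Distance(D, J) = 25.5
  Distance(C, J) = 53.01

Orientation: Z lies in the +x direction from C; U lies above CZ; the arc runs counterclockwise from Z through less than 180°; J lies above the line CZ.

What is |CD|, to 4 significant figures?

50.04

Checks: |CZ| = 38.50 ✓; |UD| = 10.30 ✓; ∠(UD, DJ) = 90.00° ✓; |DJ| = 25.50 ✓; |CJ| = 53.01 ✓.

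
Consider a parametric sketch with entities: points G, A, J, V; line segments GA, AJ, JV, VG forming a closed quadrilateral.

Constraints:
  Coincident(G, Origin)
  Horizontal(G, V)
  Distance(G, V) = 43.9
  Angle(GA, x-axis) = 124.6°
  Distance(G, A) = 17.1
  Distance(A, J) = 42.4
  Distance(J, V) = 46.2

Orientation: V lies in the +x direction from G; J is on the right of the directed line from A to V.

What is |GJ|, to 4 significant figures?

26.10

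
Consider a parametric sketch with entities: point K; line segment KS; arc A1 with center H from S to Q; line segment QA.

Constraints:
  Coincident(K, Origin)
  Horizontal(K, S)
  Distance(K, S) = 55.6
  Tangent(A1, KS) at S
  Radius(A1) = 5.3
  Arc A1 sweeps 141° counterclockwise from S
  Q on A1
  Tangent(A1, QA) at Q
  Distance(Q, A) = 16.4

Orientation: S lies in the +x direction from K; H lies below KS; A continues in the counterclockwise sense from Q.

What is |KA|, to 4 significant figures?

67.94

K is at the origin; K and S share the same y with |KS| = 55.6 and S on the +x side, so S = (55.60, 0.000). Tangency of A1 to KS means the radius HS is perpendicular to KS, so H = S + (0, -5.3) = (55.60, -5.300). On A1, S sits at bearing 90° from H; a 141° counterclockwise sweep puts Q at bearing 231°, so Q = H + 5.3·(cos 231°, sin 231°) = (52.26, -9.419). The tangent condition forces HQ to be normal to QA, so QA runs along (−sin 231°, cos 231°); with |QA| = 16.4, A = (65.01, -19.74). Then |KA| = |A − K| = 67.94.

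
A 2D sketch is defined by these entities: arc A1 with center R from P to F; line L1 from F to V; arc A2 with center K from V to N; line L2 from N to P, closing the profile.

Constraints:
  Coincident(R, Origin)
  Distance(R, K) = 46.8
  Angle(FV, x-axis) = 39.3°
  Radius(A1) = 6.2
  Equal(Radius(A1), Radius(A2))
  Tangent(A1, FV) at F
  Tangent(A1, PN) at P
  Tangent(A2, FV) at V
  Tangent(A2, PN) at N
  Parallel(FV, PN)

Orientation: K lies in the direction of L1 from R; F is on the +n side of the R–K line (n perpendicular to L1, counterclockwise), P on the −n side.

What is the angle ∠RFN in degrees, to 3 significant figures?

75.2°

The slot axis is L1's direction at 39.3°, so u = (cos 39.3°, sin 39.3°) = (0.774, 0.633) and n = (−sin 39.3°, cos 39.3°) = (-0.633, 0.774). R is at the origin and K lies 46.8 along u from R, so K = 46.8·u = (36.2, 29.6). Tangency of A1 to both parallel lines with radius 6.2 puts F and P at R ± 6.2·n: F = (-3.93, 4.80), P = (3.93, -4.80). Equal radii place V and N the same way about K: V = K + 6.2·n = (32.3, 34.4), N = K − 6.2·n = (40.1, 24.8). Then cos ∠RFN = FR·FN / (|FR||FN|), giving 75.2°.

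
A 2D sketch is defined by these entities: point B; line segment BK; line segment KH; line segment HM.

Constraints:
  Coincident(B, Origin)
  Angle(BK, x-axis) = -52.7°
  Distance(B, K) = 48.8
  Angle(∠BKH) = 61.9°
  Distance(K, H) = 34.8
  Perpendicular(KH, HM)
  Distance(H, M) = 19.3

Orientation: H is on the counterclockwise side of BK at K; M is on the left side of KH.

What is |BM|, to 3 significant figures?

26.5

B is at the origin; BK runs at -52.7° with length 48.8, so K = 48.8·(cos -52.7°, sin -52.7°) = (29.6, -38.8). ∠BKH = 61.9°, so KH runs at -52.7° + (180° − 61.9°) = 65.4° from the x-axis; with |KH| = 34.8, H = K + 34.8·(cos 65.4°, sin 65.4°) = (44.1, -7.18). KH ⟂ HM; with |HM| = 19.3 on the left of KH, M = H + 19.3·(-0.909, 0.416) = (26.5, 0.857). Then |BM| = |M − B| = 26.5.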